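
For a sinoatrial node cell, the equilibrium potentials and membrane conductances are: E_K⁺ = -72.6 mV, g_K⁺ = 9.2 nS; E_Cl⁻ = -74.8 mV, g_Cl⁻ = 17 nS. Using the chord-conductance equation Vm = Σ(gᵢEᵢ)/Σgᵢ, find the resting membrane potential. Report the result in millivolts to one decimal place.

Σ gᵢEᵢ = 9.2·(-72.6) + 17·(-74.8) = -1939.52
Σ gᵢ = 9.2 + 17 = 26.2
Vm = -1939.52 / 26.2 = -74.03 mV

-74.0 mV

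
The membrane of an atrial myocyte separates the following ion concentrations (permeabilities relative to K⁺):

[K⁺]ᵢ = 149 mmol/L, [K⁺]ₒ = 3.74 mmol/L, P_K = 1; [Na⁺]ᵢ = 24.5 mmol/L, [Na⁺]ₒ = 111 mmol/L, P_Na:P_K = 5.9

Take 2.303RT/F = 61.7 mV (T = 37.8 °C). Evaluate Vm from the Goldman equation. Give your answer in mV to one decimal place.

Vm = 61.7 · log₁₀[(Σ P·[cation]ₒ + Σ P·[anion]ᵢ) / (Σ P·[cation]ᵢ + Σ P·[anion]ₒ)]
Numerator = 1×3.74 + 5.9×111 = 658.6
Denominator = 1×149 + 5.9×24.5 = 293.6
Vm = 61.7 · log₁₀(2.2437) = 61.7 × (0.3510) = 21.65 mV

21.7 mV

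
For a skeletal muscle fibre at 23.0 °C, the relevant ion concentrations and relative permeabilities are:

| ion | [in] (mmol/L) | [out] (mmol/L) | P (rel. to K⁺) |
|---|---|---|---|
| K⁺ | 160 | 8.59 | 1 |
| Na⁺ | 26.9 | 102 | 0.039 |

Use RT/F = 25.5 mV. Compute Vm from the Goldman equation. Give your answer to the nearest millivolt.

Vm = 25.5 · ln[(Σ P·[cation]ₒ + Σ P·[anion]ᵢ) / (Σ P·[cation]ᵢ + Σ P·[anion]ₒ)]
Numerator = 1×8.59 + 0.039×102 = 12.57
Denominator = 1×160 + 0.039×26.9 = 161
Vm = 25.5 · ln(0.078038) = 25.5 × (-2.5506) = -65.04 mV

-65 mV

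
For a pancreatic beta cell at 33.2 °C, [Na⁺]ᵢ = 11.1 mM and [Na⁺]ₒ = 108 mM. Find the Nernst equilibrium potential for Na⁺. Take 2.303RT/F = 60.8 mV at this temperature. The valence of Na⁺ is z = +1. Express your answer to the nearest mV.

60 mV

E = (60.8/z) · log₁₀([Na⁺]_out/[Na⁺]_in) with z = +1.
= (60.8/1) · log₁₀(108/11.1) = 60.80 · log₁₀(9.73)
= 60.80 · (0.9881) = 60.08 mV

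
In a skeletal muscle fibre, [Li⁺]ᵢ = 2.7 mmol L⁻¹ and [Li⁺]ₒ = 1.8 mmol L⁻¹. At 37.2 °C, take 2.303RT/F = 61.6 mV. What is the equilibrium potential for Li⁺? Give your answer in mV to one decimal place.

-10.8 mV

E = (61.6/z) · log₁₀([Li⁺]_out/[Li⁺]_in) with z = +1.
= (61.6/1) · log₁₀(1.8/2.7) = 61.60 · log₁₀(0.6667)
= 61.60 · (-0.1761) = -10.85 mV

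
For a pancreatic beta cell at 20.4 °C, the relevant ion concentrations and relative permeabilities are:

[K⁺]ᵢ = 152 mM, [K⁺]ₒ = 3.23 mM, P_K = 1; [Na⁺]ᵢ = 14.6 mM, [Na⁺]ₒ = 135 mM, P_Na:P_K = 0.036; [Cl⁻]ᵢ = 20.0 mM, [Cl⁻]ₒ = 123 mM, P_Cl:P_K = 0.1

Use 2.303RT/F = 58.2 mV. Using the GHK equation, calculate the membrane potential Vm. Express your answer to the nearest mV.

-71 mV

Vm = 58.2 · log₁₀[(Σ P·[cation]ₒ + Σ P·[anion]ᵢ) / (Σ P·[cation]ᵢ + Σ P·[anion]ₒ)]
Numerator = 1×3.23 + 0.036×135 + 0.1×20.0 = 10.09
Denominator = 1×152 + 0.036×14.6 + 0.1×123 = 164.8
Vm = 58.2 · log₁₀(0.061216) = 58.2 × (-1.2131) = -70.60 mV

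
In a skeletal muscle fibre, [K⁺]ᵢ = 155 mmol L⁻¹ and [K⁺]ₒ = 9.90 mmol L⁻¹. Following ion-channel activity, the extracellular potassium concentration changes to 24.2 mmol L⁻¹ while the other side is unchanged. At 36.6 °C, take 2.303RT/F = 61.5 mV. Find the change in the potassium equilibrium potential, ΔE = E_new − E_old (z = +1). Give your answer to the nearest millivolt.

E_old = (61.5/1)·log₁₀(9.90/155) = -73.47 mV
E_new = (61.5/1)·log₁₀(24.2/155) = -49.60 mV
ΔE = -49.60 − (-73.47) = 23.87 mV

24 mV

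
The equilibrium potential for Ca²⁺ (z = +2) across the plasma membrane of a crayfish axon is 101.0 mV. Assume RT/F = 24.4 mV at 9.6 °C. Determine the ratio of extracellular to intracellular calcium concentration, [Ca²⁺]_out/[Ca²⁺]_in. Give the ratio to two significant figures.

3900

ln([out]/[in]) = E·z/(24.4) = 101.0 × 2 / 24.4 = 8.2787
[out]/[in] = e^(8.2787) = 3939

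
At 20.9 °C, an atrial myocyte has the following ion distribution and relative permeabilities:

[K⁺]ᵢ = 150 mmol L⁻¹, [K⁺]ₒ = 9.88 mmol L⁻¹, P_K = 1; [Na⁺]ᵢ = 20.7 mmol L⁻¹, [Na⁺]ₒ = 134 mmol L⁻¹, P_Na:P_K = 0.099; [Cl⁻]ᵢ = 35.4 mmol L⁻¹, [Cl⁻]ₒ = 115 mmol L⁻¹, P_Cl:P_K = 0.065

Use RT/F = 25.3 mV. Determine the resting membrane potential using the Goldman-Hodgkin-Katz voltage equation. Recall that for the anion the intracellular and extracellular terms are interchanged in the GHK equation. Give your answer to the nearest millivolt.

-46 mV

Vm = 25.3 · ln[(Σ P·[cation]ₒ + Σ P·[anion]ᵢ) / (Σ P·[cation]ᵢ + Σ P·[anion]ₒ)]
Numerator = 1×9.88 + 0.099×134 + 0.065×35.4 = 25.45
Denominator = 1×150 + 0.099×20.7 + 0.065×115 = 159.5
Vm = 25.3 · ln(0.15952) = 25.3 × (-1.8356) = -46.44 mV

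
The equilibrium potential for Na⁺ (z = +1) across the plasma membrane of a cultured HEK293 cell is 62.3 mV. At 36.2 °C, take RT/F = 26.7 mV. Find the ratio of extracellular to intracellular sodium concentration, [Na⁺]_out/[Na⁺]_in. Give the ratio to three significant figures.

10.3

ln([out]/[in]) = E·z/(26.7) = 62.3 × 1 / 26.7 = 2.3333
[out]/[in] = e^(2.3333) = 10.31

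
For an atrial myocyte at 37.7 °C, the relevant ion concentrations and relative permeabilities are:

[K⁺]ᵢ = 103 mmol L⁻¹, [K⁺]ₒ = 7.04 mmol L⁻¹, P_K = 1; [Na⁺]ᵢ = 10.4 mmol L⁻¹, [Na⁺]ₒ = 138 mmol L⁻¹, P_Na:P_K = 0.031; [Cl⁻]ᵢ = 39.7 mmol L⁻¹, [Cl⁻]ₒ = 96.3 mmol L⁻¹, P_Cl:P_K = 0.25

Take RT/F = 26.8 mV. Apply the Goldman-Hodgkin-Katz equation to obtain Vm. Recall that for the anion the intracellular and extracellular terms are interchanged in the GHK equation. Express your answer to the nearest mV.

-48 mV

Vm = 26.8 · ln[(Σ P·[cation]ₒ + Σ P·[anion]ᵢ) / (Σ P·[cation]ᵢ + Σ P·[anion]ₒ)]
Numerator = 1×7.04 + 0.031×138 + 0.25×39.7 = 21.24
Denominator = 1×103 + 0.031×10.4 + 0.25×96.3 = 127.4
Vm = 26.8 · ln(0.16675) = 26.8 × (-1.7913) = -48.01 mV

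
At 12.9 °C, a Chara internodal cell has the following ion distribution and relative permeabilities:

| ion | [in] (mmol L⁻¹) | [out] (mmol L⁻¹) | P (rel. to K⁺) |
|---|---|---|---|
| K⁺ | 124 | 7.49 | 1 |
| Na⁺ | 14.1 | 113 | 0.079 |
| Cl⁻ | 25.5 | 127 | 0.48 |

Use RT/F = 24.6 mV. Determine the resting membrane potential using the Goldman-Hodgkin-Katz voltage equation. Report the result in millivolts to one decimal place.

-46.0 mV

Vm = 24.6 · ln[(Σ P·[cation]ₒ + Σ P·[anion]ᵢ) / (Σ P·[cation]ᵢ + Σ P·[anion]ₒ)]
Numerator = 1×7.49 + 0.079×113 + 0.48×25.5 = 28.66
Denominator = 1×124 + 0.079×14.1 + 0.48×127 = 186.1
Vm = 24.6 · ln(0.15401) = 24.6 × (-1.8707) = -46.02 mV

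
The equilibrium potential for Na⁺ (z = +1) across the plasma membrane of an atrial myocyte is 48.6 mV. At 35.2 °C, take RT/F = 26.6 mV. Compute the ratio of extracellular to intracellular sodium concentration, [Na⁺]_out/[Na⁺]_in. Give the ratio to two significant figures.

ln([out]/[in]) = E·z/(26.6) = 48.6 × 1 / 26.6 = 1.8271
[out]/[in] = e^(1.8271) = 6.216

6.2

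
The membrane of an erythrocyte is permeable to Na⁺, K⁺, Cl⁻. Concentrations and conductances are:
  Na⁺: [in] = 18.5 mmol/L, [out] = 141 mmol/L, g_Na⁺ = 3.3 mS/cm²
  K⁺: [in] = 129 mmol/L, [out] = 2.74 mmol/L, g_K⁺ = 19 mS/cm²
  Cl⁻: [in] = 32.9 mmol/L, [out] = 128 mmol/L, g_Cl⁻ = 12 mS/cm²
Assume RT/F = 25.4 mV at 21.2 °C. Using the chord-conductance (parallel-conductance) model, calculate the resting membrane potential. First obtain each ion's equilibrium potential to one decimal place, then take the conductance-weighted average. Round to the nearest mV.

-61 mV

E_Na⁺ = (25.4/1)·ln(141/18.5) = 51.6 mV
E_K⁺ = (25.4/1)·ln(2.74/129) = -97.8 mV
E_Cl⁻ = (25.4/-1)·ln(128/32.9) = -34.5 mV
Vm = (Σ gᵢEᵢ)/(Σ gᵢ) = (3.3·51.6 + 19·-97.8 + 12·-34.5) / (3.3 + 19 + 12)
= -2101.92 / 34.3 = -61.28 mV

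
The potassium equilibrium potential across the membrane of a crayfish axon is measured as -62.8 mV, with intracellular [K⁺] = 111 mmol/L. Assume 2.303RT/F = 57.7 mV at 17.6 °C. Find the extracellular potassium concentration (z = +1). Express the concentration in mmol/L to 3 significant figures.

Nernst: E = (57.7/1) · log₁₀([out]/[in]), so log₁₀([out]/[in]) = -62.8 × 1 / 57.7 = -1.0884.
[out]/[in] = 10^(-1.0884) = 0.08159.
[out] = 0.08159 × 111 = 9.056 mmol/L.

9.06 mmol/L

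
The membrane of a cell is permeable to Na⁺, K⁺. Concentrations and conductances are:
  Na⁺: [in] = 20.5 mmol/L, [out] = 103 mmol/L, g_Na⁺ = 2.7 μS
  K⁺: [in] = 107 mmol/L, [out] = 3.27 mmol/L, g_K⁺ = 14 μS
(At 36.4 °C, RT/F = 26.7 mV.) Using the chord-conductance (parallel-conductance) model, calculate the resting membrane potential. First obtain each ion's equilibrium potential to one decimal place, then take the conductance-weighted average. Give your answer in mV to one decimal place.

-71.1 mV

E_Na⁺ = (26.7/1)·ln(103/20.5) = 43.1 mV
E_K⁺ = (26.7/1)·ln(3.27/107) = -93.1 mV
Vm = (Σ gᵢEᵢ)/(Σ gᵢ) = (2.7·43.1 + 14·-93.1) / (2.7 + 14)
= -1187.03 / 16.7 = -71.08 mV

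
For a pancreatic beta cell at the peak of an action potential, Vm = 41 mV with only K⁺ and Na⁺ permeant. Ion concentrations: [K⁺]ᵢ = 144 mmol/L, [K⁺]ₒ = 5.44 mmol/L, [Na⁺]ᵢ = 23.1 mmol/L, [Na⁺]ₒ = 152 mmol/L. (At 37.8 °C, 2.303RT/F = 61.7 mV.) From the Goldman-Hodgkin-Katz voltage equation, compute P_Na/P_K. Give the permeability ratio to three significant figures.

14.6

Let α = P_Na/P_K. GHK: Vm = 61.7·log₁₀[(Kₒ + α·Naₒ)/(Kᵢ + α·Naᵢ)].
10^(Vm/61.7) = 10^(41.0/61.7) = 4.6186
So 4.6186·(Kᵢ + α·Naᵢ) = Kₒ + α·Naₒ → α = (4.6186·144.0 − 5.44) / (152.0 − 4.6186·23.1)
α = (665.1 − 5.44) / (152.0 − 106.7) = 659.6/45.31 = 14.56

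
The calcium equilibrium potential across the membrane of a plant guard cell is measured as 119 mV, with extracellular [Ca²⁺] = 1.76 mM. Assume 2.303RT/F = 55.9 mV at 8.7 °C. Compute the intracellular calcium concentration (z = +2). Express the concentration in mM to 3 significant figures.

0.0000973 mM

Nernst: E = (55.9/2) · log₁₀([out]/[in]), so log₁₀([out]/[in]) = 119.0 × 2 / 55.9 = 4.2576.
[out]/[in] = 10^(4.2576) = 1.81e+04.
[in] = 1.76 / 1.81e+04 = 9.725e-05 mM.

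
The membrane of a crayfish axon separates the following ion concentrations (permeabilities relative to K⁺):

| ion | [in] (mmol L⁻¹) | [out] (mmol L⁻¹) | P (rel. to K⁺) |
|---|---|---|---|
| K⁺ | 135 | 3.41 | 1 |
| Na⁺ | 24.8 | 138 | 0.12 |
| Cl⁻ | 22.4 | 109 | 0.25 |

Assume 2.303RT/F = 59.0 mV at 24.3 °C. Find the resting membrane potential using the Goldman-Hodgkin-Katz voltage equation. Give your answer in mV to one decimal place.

-47.8 mV

Vm = 59.0 · log₁₀[(Σ P·[cation]ₒ + Σ P·[anion]ᵢ) / (Σ P·[cation]ᵢ + Σ P·[anion]ₒ)]
Numerator = 1×3.41 + 0.12×138 + 0.25×22.4 = 25.57
Denominator = 1×135 + 0.12×24.8 + 0.25×109 = 165.2
Vm = 59.0 · log₁₀(0.15476) = 59.0 × (-0.8103) = -47.81 mV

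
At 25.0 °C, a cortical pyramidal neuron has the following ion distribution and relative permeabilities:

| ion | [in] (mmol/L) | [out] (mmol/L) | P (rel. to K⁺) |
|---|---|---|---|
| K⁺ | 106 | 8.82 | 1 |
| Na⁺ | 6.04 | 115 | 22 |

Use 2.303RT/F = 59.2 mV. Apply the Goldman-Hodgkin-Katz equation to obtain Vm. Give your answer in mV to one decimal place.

60.8 mV

Vm = 59.2 · log₁₀[(Σ P·[cation]ₒ + Σ P·[anion]ᵢ) / (Σ P·[cation]ᵢ + Σ P·[anion]ₒ)]
Numerator = 1×8.82 + 22×115 = 2539
Denominator = 1×106 + 22×6.04 = 238.9
Vm = 59.2 · log₁₀(10.628) = 59.2 × (1.0265) = 60.77 mV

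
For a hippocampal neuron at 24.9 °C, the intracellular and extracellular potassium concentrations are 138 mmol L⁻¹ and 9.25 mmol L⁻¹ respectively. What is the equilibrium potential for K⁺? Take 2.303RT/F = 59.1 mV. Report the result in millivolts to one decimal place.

-69.4 mV

E = (59.1/z) · log₁₀([K⁺]_out/[K⁺]_in) with z = +1.
= (59.1/1) · log₁₀(9.25/138) = 59.10 · log₁₀(0.06703)
= 59.10 · (-1.1737) = -69.37 mV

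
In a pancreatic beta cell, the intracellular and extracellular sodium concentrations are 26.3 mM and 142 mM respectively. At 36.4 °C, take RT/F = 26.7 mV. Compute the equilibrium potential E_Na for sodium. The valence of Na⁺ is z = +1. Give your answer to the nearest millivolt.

45 mV

E = (26.7/z) · ln([Na⁺]_out/[Na⁺]_in) with z = +1.
= (26.7/1) · ln(142/26.3) = 26.70 · ln(5.399)
= 26.70 · (1.6863) = 45.02 mV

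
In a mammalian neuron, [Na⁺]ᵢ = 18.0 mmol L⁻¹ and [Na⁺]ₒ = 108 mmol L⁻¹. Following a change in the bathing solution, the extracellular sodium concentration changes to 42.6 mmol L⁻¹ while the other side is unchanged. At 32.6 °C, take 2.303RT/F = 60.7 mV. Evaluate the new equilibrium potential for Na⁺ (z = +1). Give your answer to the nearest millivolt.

23 mV

After the shift: [Na⁺]_out = 42.6, [Na⁺]_in = 18.0 mmol L⁻¹.
E_new = (60.7/1)·log₁₀(42.6/18.0) = 60.70 · (0.3741) = 22.71 mV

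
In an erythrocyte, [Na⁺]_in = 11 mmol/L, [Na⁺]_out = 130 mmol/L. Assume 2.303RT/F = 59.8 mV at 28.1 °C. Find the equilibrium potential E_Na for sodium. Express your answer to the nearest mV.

64 mV

E = (59.8/z) · log₁₀([Na⁺]_out/[Na⁺]_in) with z = +1.
= (59.8/1) · log₁₀(130/11) = 59.80 · log₁₀(11.82)
= 59.80 · (1.0726) = 64.14 mV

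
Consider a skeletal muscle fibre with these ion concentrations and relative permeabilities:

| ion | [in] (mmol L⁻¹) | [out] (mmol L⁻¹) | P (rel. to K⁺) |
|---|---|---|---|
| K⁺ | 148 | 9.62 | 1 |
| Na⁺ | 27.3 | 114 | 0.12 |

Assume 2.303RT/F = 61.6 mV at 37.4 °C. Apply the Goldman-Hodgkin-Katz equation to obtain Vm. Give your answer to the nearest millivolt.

Vm = 61.6 · log₁₀[(Σ P·[cation]ₒ + Σ P·[anion]ᵢ) / (Σ P·[cation]ᵢ + Σ P·[anion]ₒ)]
Numerator = 1×9.62 + 0.12×114 = 23.3
Denominator = 1×148 + 0.12×27.3 = 151.3
Vm = 61.6 · log₁₀(0.15402) = 61.6 × (-0.8124) = -50.04 mV

-50 mV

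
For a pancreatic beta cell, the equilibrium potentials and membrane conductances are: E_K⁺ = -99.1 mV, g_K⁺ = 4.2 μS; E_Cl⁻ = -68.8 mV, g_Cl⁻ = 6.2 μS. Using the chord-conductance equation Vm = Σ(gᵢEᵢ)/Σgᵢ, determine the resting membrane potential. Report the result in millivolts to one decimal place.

-81.0 mV

Σ gᵢEᵢ = 4.2·(-99.1) + 6.2·(-68.8) = -842.78
Σ gᵢ = 4.2 + 6.2 = 10.4
Vm = -842.78 / 10.4 = -81.04 mV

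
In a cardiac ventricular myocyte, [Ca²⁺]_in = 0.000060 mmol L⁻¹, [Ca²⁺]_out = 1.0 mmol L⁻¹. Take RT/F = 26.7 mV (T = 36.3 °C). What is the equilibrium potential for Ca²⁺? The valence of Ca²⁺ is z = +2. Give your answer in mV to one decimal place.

E = (26.7/z) · ln([Ca²⁺]_out/[Ca²⁺]_in) with z = +2.
= (26.7/2) · ln(1.0/0.000060) = 13.35 · ln(1.667e+04)
= 13.35 · (9.7212) = 129.78 mV

129.8 mV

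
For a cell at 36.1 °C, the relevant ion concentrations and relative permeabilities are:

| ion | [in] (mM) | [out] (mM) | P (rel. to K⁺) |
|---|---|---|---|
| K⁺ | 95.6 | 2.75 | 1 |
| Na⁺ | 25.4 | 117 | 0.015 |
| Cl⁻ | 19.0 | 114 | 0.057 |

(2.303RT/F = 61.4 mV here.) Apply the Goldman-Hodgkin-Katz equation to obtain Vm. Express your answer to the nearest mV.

Vm = 61.4 · log₁₀[(Σ P·[cation]ₒ + Σ P·[anion]ᵢ) / (Σ P·[cation]ᵢ + Σ P·[anion]ₒ)]
Numerator = 1×2.75 + 0.015×117 + 0.057×19.0 = 5.588
Denominator = 1×95.6 + 0.015×25.4 + 0.057×114 = 102.5
Vm = 61.4 · log₁₀(0.054528) = 61.4 × (-1.2634) = -77.57 mV

-78 mV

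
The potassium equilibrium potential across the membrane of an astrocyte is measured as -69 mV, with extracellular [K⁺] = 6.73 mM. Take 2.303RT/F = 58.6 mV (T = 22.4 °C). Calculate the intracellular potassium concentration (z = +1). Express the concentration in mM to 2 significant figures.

Nernst: E = (58.6/1) · log₁₀([out]/[in]), so log₁₀([out]/[in]) = -69.0 × 1 / 58.6 = -1.1775.
[out]/[in] = 10^(-1.1775) = 0.06645.
[in] = 6.73 / 0.06645 = 101.3 mM.

100 mM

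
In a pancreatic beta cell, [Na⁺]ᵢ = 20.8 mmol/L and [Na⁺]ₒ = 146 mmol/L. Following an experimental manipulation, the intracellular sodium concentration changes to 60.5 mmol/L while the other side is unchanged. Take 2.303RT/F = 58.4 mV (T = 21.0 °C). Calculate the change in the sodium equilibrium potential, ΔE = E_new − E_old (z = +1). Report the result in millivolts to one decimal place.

-27.1 mV

E_old = (58.4/1)·log₁₀(146/20.8) = 49.42 mV
E_new = (58.4/1)·log₁₀(146/60.5) = 22.34 mV
ΔE = 22.34 − (49.42) = -27.08 mV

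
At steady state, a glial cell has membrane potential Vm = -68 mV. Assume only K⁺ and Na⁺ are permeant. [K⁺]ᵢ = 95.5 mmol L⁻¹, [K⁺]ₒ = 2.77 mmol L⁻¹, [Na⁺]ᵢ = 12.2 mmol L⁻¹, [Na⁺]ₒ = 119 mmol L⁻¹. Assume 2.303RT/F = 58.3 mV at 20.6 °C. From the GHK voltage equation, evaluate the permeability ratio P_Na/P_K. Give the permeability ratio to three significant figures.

Let α = P_Na/P_K. GHK: Vm = 58.3·log₁₀[(Kₒ + α·Naₒ)/(Kᵢ + α·Naᵢ)].
10^(Vm/58.3) = 10^(-68.0/58.3) = 0.068174
So 0.068174·(Kᵢ + α·Naᵢ) = Kₒ + α·Naₒ → α = (0.068174·95.5 − 2.77) / (119.0 − 0.068174·12.2)
α = (6.511 − 2.77) / (119.0 − 0.8317) = 3.741/118.2 = 0.03166

0.0317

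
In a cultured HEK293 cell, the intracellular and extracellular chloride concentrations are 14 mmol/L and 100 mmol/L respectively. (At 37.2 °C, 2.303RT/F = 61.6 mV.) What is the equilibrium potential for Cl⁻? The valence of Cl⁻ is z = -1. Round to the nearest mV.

-53 mV

E = (61.6/z) · log₁₀([Cl⁻]_out/[Cl⁻]_in) with z = -1.
For an anion, dividing by z = -1 reverses the sign.
= (61.6/-1) · log₁₀(100/14) = -61.60 · log₁₀(7.143)
= -61.60 · (0.8539) = -52.60 mV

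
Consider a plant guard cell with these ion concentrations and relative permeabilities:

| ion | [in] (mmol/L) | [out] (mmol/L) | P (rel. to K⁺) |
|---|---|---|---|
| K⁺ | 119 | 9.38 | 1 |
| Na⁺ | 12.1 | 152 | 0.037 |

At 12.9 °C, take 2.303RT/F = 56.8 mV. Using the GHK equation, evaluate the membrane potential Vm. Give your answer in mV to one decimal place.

-51.2 mV

Vm = 56.8 · log₁₀[(Σ P·[cation]ₒ + Σ P·[anion]ᵢ) / (Σ P·[cation]ᵢ + Σ P·[anion]ₒ)]
Numerator = 1×9.38 + 0.037×152 = 15
Denominator = 1×119 + 0.037×12.1 = 119.4
Vm = 56.8 · log₁₀(0.12561) = 56.8 × (-0.9010) = -51.18 mV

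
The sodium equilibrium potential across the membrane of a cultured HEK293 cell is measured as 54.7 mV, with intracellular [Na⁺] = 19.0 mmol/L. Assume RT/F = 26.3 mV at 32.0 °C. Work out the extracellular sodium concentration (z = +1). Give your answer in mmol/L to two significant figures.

Nernst: E = (26.3/1) · ln([out]/[in]), so ln([out]/[in]) = 54.7 × 1 / 26.3 = 2.0798.
[out]/[in] = e^(2.0798) = 8.003.
[out] = 8.003 × 19.0 = 152.1 mmol/L.

150 mmol/L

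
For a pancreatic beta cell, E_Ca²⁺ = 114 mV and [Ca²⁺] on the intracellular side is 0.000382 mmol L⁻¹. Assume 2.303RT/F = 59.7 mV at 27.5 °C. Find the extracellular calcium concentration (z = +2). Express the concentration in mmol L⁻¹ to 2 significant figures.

Nernst: E = (59.7/2) · log₁₀([out]/[in]), so log₁₀([out]/[in]) = 114.0 × 2 / 59.7 = 3.8191.
[out]/[in] = 10^(3.8191) = 6593.
[out] = 6593 × 0.000382 = 2.519 mmol L⁻¹.

2.5 mmol L⁻¹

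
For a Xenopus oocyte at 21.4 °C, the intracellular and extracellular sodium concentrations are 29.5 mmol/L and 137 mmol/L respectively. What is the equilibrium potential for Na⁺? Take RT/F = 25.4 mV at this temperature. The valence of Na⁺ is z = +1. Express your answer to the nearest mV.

E = (25.4/z) · ln([Na⁺]_out/[Na⁺]_in) with z = +1.
= (25.4/1) · ln(137/29.5) = 25.40 · ln(4.644)
= 25.40 · (1.5356) = 39.00 mV

39 mV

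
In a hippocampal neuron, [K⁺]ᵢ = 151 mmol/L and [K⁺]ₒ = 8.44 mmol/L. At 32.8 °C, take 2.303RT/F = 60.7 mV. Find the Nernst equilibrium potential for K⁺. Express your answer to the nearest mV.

E = (60.7/z) · log₁₀([K⁺]_out/[K⁺]_in) with z = +1.
= (60.7/1) · log₁₀(8.44/151) = 60.70 · log₁₀(0.05589)
= 60.70 · (-1.2526) = -76.03 mV

-76 mV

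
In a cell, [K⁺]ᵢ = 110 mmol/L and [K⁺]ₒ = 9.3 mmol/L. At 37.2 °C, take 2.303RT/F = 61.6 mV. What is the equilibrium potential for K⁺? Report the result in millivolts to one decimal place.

E = (61.6/z) · log₁₀([K⁺]_out/[K⁺]_in) with z = +1.
= (61.6/1) · log₁₀(9.3/110) = 61.60 · log₁₀(0.08455)
= 61.60 · (-1.0729) = -66.09 mV

-66.1 mV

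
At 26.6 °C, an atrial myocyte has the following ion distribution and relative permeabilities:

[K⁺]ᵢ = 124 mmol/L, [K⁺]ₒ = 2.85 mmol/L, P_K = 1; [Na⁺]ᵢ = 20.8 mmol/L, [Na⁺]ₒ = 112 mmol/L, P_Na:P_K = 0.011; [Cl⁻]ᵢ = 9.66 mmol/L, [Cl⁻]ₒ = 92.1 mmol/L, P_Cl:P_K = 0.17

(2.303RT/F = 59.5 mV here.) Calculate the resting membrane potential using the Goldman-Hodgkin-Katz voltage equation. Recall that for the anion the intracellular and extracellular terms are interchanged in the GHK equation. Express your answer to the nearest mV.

Vm = 59.5 · log₁₀[(Σ P·[cation]ₒ + Σ P·[anion]ᵢ) / (Σ P·[cation]ᵢ + Σ P·[anion]ₒ)]
Numerator = 1×2.85 + 0.011×112 + 0.17×9.66 = 5.724
Denominator = 1×124 + 0.011×20.8 + 0.17×92.1 = 139.9
Vm = 59.5 · log₁₀(0.040921) = 59.5 × (-1.3881) = -82.59 mV

-83 mV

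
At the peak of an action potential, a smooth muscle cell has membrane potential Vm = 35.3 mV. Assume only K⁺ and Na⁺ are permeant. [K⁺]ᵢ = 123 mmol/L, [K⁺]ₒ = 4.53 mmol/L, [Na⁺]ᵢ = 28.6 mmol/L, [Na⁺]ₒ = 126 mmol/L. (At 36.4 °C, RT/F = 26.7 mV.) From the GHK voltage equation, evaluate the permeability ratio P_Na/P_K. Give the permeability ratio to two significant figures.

Let α = P_Na/P_K. GHK: Vm = 26.7·ln[(Kₒ + α·Naₒ)/(Kᵢ + α·Naᵢ)].
e^(Vm/26.7) = e^(35.3/26.7) = 3.7513
So 3.7513·(Kᵢ + α·Naᵢ) = Kₒ + α·Naₒ → α = (3.7513·123.0 − 4.53) / (126.0 − 3.7513·28.6)
α = (461.4 − 4.53) / (126.0 − 107.3) = 456.9/18.71 = 24.41

24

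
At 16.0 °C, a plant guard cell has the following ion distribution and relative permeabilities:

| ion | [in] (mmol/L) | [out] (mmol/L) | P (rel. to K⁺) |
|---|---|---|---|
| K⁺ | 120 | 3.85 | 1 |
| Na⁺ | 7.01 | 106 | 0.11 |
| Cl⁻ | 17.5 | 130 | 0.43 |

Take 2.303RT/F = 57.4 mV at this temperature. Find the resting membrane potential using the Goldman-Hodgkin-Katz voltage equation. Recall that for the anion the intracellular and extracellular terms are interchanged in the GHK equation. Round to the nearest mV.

Vm = 57.4 · log₁₀[(Σ P·[cation]ₒ + Σ P·[anion]ᵢ) / (Σ P·[cation]ᵢ + Σ P·[anion]ₒ)]
Numerator = 1×3.85 + 0.11×106 + 0.43×17.5 = 23.04
Denominator = 1×120 + 0.11×7.01 + 0.43×130 = 176.7
Vm = 57.4 · log₁₀(0.13038) = 57.4 × (-0.8848) = -50.79 mV

-51 mV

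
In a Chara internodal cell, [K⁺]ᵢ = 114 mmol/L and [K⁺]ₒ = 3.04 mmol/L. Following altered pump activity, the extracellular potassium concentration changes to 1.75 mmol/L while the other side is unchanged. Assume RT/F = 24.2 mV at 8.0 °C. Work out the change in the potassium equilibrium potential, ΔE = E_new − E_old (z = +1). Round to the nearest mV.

-13 mV

E_old = (24.2/1)·ln(3.04/114) = -87.71 mV
E_new = (24.2/1)·ln(1.75/114) = -101.07 mV
ΔE = -101.07 − (-87.71) = -13.36 mV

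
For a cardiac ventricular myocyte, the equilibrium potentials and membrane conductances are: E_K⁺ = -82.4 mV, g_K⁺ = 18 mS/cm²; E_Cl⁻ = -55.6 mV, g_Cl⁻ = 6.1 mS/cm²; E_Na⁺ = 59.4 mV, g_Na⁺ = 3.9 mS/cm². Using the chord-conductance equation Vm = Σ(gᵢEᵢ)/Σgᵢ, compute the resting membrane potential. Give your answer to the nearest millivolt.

-57 mV

Σ gᵢEᵢ = 18·(-82.4) + 6.1·(-55.6) + 3.9·(59.4) = -1590.70
Σ gᵢ = 18 + 6.1 + 3.9 = 28
Vm = -1590.70 / 28 = -56.81 mV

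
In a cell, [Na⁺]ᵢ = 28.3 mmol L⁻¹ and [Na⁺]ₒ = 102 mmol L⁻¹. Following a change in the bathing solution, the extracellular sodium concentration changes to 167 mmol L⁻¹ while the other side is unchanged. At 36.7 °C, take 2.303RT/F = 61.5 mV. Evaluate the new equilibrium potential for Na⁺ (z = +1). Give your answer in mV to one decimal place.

47.4 mV

After the shift: [Na⁺]_out = 167, [Na⁺]_in = 28.3 mmol L⁻¹.
E_new = (61.5/1)·log₁₀(167/28.3) = 61.50 · (0.7709) = 47.41 mV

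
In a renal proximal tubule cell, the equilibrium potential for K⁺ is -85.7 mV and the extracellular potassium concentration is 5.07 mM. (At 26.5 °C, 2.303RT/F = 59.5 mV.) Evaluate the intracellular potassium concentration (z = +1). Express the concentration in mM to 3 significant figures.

Nernst: E = (59.5/1) · log₁₀([out]/[in]), so log₁₀([out]/[in]) = -85.7 × 1 / 59.5 = -1.4403.
[out]/[in] = 10^(-1.4403) = 0.03628.
[in] = 5.07 / 0.03628 = 139.7 mM.

140 mM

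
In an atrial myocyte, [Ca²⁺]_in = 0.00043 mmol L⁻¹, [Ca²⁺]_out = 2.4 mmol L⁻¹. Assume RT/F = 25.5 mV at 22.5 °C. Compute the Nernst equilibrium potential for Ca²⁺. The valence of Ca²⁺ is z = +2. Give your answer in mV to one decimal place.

110.0 mV

E = (25.5/z) · ln([Ca²⁺]_out/[Ca²⁺]_in) with z = +2.
= (25.5/2) · ln(2.4/0.00043) = 12.75 · ln(5581)
= 12.75 · (8.6272) = 110.00 mV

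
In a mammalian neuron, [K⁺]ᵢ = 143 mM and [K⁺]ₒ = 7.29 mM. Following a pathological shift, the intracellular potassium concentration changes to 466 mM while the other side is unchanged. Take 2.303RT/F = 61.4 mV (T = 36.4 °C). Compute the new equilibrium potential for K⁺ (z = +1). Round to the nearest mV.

After the shift: [K⁺]_out = 7.29, [K⁺]_in = 466 mM.
E_new = (61.4/1)·log₁₀(7.29/466) = 61.40 · (-1.8057) = -110.87 mV

-111 mV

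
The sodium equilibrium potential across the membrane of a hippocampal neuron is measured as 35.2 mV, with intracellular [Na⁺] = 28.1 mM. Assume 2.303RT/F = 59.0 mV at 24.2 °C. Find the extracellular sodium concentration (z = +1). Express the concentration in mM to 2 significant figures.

Nernst: E = (59.0/1) · log₁₀([out]/[in]), so log₁₀([out]/[in]) = 35.2 × 1 / 59.0 = 0.5966.
[out]/[in] = 10^(0.5966) = 3.95.
[out] = 3.95 × 28.1 = 111 mM.

110 mM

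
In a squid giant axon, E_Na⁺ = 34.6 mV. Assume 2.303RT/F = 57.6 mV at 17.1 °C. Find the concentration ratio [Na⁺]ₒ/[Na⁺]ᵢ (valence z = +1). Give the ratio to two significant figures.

log₁₀([out]/[in]) = E·z/(57.6) = 34.6 × 1 / 57.6 = 0.6007
[out]/[in] = 10^(0.6007) = 3.987

4.0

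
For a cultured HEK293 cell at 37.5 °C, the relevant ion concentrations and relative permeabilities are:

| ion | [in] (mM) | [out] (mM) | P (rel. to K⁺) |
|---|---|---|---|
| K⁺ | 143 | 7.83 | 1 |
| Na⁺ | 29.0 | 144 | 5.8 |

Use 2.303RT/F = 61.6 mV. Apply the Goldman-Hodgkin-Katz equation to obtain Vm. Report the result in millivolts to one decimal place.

26.7 mV

Vm = 61.6 · log₁₀[(Σ P·[cation]ₒ + Σ P·[anion]ᵢ) / (Σ P·[cation]ᵢ + Σ P·[anion]ₒ)]
Numerator = 1×7.83 + 5.8×144 = 843
Denominator = 1×143 + 5.8×29.0 = 311.2
Vm = 61.6 · log₁₀(2.709) = 61.6 × (0.4328) = 26.66 mV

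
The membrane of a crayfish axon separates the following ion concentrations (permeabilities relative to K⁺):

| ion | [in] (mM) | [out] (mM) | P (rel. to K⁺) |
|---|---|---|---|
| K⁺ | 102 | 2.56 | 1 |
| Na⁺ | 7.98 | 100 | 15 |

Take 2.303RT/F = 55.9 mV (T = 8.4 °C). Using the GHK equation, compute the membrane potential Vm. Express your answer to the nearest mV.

46 mV

Vm = 55.9 · log₁₀[(Σ P·[cation]ₒ + Σ P·[anion]ᵢ) / (Σ P·[cation]ᵢ + Σ P·[anion]ₒ)]
Numerator = 1×2.56 + 15×100 = 1503
Denominator = 1×102 + 15×7.98 = 221.7
Vm = 55.9 · log₁₀(6.7774) = 55.9 × (0.8311) = 46.46 mV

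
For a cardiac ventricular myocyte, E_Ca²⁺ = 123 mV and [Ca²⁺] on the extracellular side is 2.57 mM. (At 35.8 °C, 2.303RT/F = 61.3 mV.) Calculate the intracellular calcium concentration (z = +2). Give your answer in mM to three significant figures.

0.000249 mM

Nernst: E = (61.3/2) · log₁₀([out]/[in]), so log₁₀([out]/[in]) = 123.0 × 2 / 61.3 = 4.0131.
[out]/[in] = 10^(4.0131) = 1.031e+04.
[in] = 2.57 / 1.031e+04 = 0.0002494 mM.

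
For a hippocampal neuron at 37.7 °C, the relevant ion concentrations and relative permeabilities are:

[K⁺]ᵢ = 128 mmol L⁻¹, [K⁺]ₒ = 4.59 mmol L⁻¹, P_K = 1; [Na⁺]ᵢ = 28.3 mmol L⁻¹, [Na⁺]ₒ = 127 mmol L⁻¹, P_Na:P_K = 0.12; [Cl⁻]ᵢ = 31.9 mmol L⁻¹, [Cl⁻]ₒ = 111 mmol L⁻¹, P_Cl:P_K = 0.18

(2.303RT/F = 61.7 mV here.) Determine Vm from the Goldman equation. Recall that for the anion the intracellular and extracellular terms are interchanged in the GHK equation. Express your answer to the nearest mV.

-48 mV

Vm = 61.7 · log₁₀[(Σ P·[cation]ₒ + Σ P·[anion]ᵢ) / (Σ P·[cation]ᵢ + Σ P·[anion]ₒ)]
Numerator = 1×4.59 + 0.12×127 + 0.18×31.9 = 25.57
Denominator = 1×128 + 0.12×28.3 + 0.18×111 = 151.4
Vm = 61.7 · log₁₀(0.16893) = 61.7 × (-0.7723) = -47.65 mV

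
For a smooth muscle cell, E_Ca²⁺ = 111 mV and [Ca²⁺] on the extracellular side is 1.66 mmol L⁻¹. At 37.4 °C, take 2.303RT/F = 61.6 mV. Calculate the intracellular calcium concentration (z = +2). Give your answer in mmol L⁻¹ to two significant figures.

Nernst: E = (61.6/2) · log₁₀([out]/[in]), so log₁₀([out]/[in]) = 111.0 × 2 / 61.6 = 3.6039.
[out]/[in] = 10^(3.6039) = 4017.
[in] = 1.66 / 4017 = 0.0004132 mmol L⁻¹.

0.00041 mmol L⁻¹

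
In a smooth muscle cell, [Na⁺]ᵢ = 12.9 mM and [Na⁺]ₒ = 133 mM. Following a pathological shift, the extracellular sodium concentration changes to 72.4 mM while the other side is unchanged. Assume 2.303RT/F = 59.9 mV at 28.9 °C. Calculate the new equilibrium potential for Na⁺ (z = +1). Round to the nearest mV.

45 mV

After the shift: [Na⁺]_out = 72.4, [Na⁺]_in = 12.9 mM.
E_new = (59.9/1)·log₁₀(72.4/12.9) = 59.90 · (0.7491) = 44.87 mV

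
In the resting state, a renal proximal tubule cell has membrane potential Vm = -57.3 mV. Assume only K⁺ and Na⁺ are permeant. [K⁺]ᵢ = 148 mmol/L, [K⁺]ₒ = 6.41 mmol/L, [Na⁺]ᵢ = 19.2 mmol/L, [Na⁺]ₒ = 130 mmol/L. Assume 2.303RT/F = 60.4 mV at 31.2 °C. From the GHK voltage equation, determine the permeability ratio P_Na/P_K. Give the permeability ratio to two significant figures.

0.080

Let α = P_Na/P_K. GHK: Vm = 60.4·log₁₀[(Kₒ + α·Naₒ)/(Kᵢ + α·Naᵢ)].
10^(Vm/60.4) = 10^(-57.3/60.4) = 0.11254
So 0.11254·(Kᵢ + α·Naᵢ) = Kₒ + α·Naₒ → α = (0.11254·148.0 − 6.41) / (130.0 − 0.11254·19.2)
α = (16.66 − 6.41) / (130.0 − 2.161) = 10.25/127.8 = 0.08015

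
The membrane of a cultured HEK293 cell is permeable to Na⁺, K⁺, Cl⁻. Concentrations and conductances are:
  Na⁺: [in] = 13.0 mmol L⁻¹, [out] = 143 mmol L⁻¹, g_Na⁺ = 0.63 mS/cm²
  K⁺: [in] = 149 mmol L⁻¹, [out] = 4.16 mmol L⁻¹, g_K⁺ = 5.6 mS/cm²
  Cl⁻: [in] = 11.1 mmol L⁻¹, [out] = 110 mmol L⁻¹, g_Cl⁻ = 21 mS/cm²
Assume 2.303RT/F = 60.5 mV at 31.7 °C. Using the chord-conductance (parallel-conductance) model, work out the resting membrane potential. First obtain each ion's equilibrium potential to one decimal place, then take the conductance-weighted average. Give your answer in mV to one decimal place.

-64.4 mV

E_Na⁺ = (60.5/1)·log₁₀(143/13.0) = 63.0 mV
E_K⁺ = (60.5/1)·log₁₀(4.16/149) = -94.0 mV
E_Cl⁻ = (60.5/-1)·log₁₀(110/11.1) = -60.3 mV
Vm = (Σ gᵢEᵢ)/(Σ gᵢ) = (0.63·63.0 + 5.6·-94.0 + 21·-60.3) / (0.63 + 5.6 + 21)
= -1753.01 / 27.23 = -64.38 mV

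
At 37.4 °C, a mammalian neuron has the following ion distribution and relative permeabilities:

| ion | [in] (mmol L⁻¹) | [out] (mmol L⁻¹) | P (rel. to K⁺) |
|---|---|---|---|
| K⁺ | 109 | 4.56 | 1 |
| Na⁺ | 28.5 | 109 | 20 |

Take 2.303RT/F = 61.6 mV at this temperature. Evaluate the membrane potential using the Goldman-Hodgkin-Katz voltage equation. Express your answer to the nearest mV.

31 mV

Vm = 61.6 · log₁₀[(Σ P·[cation]ₒ + Σ P·[anion]ᵢ) / (Σ P·[cation]ᵢ + Σ P·[anion]ₒ)]
Numerator = 1×4.56 + 20×109 = 2185
Denominator = 1×109 + 20×28.5 = 679
Vm = 61.6 · log₁₀(3.2173) = 61.6 × (0.5075) = 31.26 mV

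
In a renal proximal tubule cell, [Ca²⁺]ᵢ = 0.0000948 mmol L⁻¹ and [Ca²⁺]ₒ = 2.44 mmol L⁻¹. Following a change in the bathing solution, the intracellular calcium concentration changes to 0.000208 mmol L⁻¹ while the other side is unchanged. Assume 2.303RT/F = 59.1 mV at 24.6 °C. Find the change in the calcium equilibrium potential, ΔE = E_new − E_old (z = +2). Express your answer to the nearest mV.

E_old = (59.1/2)·log₁₀(2.44/0.0000948) = 130.33 mV
E_new = (59.1/2)·log₁₀(2.44/0.000208) = 120.25 mV
ΔE = 120.25 − (130.33) = -10.08 mV

-10 mV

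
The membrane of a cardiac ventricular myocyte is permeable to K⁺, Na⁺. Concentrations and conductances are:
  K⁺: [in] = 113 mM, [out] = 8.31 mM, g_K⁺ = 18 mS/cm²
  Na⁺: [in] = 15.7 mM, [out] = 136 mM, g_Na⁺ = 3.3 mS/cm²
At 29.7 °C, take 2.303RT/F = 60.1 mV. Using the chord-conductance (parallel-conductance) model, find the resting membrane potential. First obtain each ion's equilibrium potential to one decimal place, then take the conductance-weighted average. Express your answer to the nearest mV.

E_K⁺ = (60.1/1)·log₁₀(8.31/113) = -68.1 mV
E_Na⁺ = (60.1/1)·log₁₀(136/15.7) = 56.4 mV
Vm = (Σ gᵢEᵢ)/(Σ gᵢ) = (18·-68.1 + 3.3·56.4) / (18 + 3.3)
= -1039.68 / 21.3 = -48.81 mV

-49 mV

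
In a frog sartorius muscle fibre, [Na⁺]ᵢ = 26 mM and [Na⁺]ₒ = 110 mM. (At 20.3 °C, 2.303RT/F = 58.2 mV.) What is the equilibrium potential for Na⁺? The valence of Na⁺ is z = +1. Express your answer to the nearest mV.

E = (58.2/z) · log₁₀([Na⁺]_out/[Na⁺]_in) with z = +1.
= (58.2/1) · log₁₀(110/26) = 58.20 · log₁₀(4.231)
= 58.20 · (0.6264) = 36.46 mV

36 mV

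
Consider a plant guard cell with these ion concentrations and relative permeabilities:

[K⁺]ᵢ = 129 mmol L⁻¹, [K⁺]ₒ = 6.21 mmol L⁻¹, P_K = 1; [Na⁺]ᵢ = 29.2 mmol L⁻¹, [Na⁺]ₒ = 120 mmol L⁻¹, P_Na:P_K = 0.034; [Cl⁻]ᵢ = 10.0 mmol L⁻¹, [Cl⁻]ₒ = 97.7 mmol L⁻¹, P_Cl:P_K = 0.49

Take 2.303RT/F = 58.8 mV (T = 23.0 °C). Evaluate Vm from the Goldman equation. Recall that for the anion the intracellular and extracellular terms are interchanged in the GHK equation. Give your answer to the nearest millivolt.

-63 mV

Vm = 58.8 · log₁₀[(Σ P·[cation]ₒ + Σ P·[anion]ᵢ) / (Σ P·[cation]ᵢ + Σ P·[anion]ₒ)]
Numerator = 1×6.21 + 0.034×120 + 0.49×10.0 = 15.19
Denominator = 1×129 + 0.034×29.2 + 0.49×97.7 = 177.9
Vm = 58.8 · log₁₀(0.085401) = 58.8 × (-1.0685) = -62.83 mV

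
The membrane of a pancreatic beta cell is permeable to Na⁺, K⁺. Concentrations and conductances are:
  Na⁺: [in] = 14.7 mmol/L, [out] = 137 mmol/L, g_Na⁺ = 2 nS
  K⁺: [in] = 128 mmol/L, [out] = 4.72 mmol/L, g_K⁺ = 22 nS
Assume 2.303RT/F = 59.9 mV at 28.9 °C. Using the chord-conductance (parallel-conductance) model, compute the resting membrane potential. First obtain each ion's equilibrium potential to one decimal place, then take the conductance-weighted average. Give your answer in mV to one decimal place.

-73.9 mV

E_Na⁺ = (59.9/1)·log₁₀(137/14.7) = 58.1 mV
E_K⁺ = (59.9/1)·log₁₀(4.72/128) = -85.9 mV
Vm = (Σ gᵢEᵢ)/(Σ gᵢ) = (2·58.1 + 22·-85.9) / (2 + 22)
= -1773.60 / 24 = -73.90 mV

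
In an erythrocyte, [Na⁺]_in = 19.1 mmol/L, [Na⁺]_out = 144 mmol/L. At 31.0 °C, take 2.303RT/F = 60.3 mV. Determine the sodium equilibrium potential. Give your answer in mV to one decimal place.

52.9 mV

E = (60.3/z) · log₁₀([Na⁺]_out/[Na⁺]_in) with z = +1.
= (60.3/1) · log₁₀(144/19.1) = 60.30 · log₁₀(7.539)
= 60.30 · (0.8773) = 52.90 mV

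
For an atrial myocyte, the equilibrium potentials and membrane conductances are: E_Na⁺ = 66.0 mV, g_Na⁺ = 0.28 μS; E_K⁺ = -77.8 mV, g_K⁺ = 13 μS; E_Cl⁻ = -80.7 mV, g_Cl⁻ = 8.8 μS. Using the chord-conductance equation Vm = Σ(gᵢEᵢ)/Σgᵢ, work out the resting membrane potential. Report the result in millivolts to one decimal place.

-77.1 mV

Σ gᵢEᵢ = 0.28·(66.0) + 13·(-77.8) + 8.8·(-80.7) = -1703.08
Σ gᵢ = 0.28 + 13 + 8.8 = 22.08
Vm = -1703.08 / 22.08 = -77.13 mV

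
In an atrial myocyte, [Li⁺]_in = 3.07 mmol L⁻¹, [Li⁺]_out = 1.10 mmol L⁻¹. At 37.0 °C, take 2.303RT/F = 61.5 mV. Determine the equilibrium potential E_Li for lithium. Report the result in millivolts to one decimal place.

E = (61.5/z) · log₁₀([Li⁺]_out/[Li⁺]_in) with z = +1.
= (61.5/1) · log₁₀(1.10/3.07) = 61.50 · log₁₀(0.3583)
= 61.50 · (-0.4457) = -27.41 mV

-27.4 mV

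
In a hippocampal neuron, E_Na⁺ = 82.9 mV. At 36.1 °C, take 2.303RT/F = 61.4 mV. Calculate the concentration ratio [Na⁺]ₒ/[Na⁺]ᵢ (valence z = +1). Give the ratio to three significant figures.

log₁₀([out]/[in]) = E·z/(61.4) = 82.9 × 1 / 61.4 = 1.3502
[out]/[in] = 10^(1.3502) = 22.4

22.4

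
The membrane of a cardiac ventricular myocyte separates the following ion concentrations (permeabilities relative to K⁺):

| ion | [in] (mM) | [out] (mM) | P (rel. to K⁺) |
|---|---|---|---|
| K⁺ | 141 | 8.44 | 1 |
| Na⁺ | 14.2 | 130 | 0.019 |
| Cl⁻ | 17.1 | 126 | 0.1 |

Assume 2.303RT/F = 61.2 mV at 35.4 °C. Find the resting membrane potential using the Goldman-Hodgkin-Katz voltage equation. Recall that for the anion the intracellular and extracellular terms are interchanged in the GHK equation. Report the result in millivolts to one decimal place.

-66.5 mV

Vm = 61.2 · log₁₀[(Σ P·[cation]ₒ + Σ P·[anion]ᵢ) / (Σ P·[cation]ᵢ + Σ P·[anion]ₒ)]
Numerator = 1×8.44 + 0.019×130 + 0.1×17.1 = 12.62
Denominator = 1×141 + 0.019×14.2 + 0.1×126 = 153.9
Vm = 61.2 · log₁₀(0.082017) = 61.2 × (-1.0861) = -66.47 mV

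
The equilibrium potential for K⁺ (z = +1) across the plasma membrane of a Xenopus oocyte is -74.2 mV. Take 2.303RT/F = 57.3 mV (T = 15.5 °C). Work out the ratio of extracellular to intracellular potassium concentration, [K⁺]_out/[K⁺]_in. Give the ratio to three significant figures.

0.0507

log₁₀([out]/[in]) = E·z/(57.3) = -74.2 × 1 / 57.3 = -1.2949
[out]/[in] = 10^(-1.2949) = 0.05071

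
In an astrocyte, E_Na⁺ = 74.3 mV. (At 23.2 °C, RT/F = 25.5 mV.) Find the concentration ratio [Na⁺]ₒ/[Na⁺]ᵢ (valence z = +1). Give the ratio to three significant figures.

ln([out]/[in]) = E·z/(25.5) = 74.3 × 1 / 25.5 = 2.9137
[out]/[in] = e^(2.9137) = 18.43

18.4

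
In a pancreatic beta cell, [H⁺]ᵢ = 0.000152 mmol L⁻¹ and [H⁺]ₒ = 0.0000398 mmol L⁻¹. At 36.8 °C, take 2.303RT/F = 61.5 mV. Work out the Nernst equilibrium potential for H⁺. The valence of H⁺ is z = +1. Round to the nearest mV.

-36 mV

E = (61.5/z) · log₁₀([H⁺]_out/[H⁺]_in) with z = +1.
= (61.5/1) · log₁₀(0.0000398/0.000152) = 61.50 · log₁₀(0.2618)
= 61.50 · (-0.5820) = -35.79 mV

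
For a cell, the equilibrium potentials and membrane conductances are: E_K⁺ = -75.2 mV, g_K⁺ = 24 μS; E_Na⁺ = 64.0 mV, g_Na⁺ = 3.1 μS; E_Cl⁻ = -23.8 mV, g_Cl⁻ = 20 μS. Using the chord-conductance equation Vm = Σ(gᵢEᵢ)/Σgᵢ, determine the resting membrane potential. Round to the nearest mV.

Σ gᵢEᵢ = 24·(-75.2) + 3.1·(64.0) + 20·(-23.8) = -2082.40
Σ gᵢ = 24 + 3.1 + 20 = 47.1
Vm = -2082.40 / 47.1 = -44.21 mV

-44 mV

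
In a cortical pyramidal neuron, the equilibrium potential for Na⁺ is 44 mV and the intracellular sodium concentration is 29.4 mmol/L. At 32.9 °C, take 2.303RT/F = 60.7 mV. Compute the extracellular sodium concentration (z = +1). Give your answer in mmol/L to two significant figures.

Nernst: E = (60.7/1) · log₁₀([out]/[in]), so log₁₀([out]/[in]) = 44.0 × 1 / 60.7 = 0.7249.
[out]/[in] = 10^(0.7249) = 5.307.
[out] = 5.307 × 29.4 = 156 mmol/L.

160 mmol/L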